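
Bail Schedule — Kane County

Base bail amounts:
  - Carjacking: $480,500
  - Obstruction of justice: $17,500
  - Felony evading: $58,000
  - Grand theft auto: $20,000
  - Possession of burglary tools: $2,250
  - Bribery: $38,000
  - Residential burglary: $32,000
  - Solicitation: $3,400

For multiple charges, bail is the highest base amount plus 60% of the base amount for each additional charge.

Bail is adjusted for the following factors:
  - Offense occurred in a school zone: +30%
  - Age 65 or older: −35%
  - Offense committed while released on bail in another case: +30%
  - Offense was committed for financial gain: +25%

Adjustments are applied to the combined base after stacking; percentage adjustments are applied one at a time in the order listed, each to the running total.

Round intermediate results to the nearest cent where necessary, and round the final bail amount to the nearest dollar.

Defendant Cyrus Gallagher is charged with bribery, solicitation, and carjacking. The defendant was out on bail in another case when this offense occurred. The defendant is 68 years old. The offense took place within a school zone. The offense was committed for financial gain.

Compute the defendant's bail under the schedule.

$693,895

Base amounts from the schedule: bribery $38,000; solicitation $3,400; carjacking $480,500.
Stacking rule: highest base plus 60% of each additional charge. Highest is carjacking at $480,500. Additional: $38,000 × 60% = $22,800; $3,400 × 60% = $2,040. Combined base = $480,500 + $24,840 = $505,340.
Offense occurred in a school zone (+30%): $505,340 × 1.3 = $656,942.
Age 65 or older (−35%): $656,942 × 0.65 = $427,012.30.
Offense committed while released on bail in another case (+30%): $427,012.30 × 1.3 = $555,115.99.
Offense was committed for financial gain (+25%): $555,115.99 × 1.25 = $693,894.99.
Rounded to the nearest dollar: $693,895.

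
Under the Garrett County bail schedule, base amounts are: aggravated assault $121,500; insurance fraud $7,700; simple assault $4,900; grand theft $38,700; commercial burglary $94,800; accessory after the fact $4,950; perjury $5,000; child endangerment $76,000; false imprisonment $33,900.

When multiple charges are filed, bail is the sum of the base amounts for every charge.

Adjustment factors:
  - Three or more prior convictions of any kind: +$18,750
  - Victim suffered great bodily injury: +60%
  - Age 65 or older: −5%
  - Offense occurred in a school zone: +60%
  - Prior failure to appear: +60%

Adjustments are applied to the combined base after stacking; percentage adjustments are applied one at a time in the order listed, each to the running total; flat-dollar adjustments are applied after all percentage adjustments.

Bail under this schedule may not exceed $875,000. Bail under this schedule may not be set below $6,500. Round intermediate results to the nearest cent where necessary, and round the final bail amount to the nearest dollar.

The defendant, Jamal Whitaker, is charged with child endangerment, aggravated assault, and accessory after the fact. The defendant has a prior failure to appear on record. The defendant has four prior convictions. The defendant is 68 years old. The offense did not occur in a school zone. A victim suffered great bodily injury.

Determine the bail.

$511,108

Base amounts from the schedule: child endangerment $76,000; aggravated assault $121,500; accessory after the fact $4,950.
Stacking rule: sum of all bases. $76,000 + $121,500 + $4,950 = $202,450.
Victim suffered great bodily injury (+60%): $202,450 × 1.6 = $323,920.
Age 65 or older (−5%): $323,920 × 0.95 = $307,724.
Prior failure to appear (+60%): $307,724 × 1.6 = $492,358.40.
Three or more prior convictions of any kind (+$18,750 flat): $492,358.40 + $18,750 = $511,108.40.
$511,108.40 is within the $875,000 maximum.
$511,108.40 is at or above the $6,500 minimum.
Rounded to the nearest dollar: $511,108.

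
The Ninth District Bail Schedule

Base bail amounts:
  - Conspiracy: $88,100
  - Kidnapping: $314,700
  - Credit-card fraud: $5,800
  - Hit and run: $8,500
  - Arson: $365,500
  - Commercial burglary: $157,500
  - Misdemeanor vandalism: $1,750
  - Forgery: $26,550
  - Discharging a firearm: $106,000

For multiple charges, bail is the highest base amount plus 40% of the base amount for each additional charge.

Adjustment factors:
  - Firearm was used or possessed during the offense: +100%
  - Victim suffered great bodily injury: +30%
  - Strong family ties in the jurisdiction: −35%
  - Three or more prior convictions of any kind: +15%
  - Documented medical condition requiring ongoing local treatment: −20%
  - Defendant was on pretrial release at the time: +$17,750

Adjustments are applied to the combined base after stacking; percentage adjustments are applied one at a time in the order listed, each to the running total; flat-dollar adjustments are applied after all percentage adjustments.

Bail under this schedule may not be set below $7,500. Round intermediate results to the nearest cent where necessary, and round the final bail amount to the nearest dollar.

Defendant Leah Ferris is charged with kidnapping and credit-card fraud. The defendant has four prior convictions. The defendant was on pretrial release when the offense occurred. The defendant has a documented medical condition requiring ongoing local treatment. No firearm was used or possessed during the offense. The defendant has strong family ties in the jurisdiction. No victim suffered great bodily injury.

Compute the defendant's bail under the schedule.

Base amounts from the schedule: kidnapping $314,700; credit-card fraud $5,800.
Stacking rule: highest base plus 40% of each additional charge. Highest is kidnapping at $314,700. Additional: $5,800 × 40% = $2,320. Combined base = $314,700 + $2,320 = $317,020.
Strong family ties in the jurisdiction (−35%): $317,020 × 0.65 = $206,063.
Three or more prior convictions of any kind (+15%): $206,063 × 1.15 = $236,972.45.
Documented medical condition requiring ongoing local treatment (−20%): $236,972.45 × 0.8 = $189,577.96.
Defendant was on pretrial release at the time (+$17,750 flat): $189,577.96 + $17,750 = $207,327.96.
$207,327.96 is at or above the $7,500 minimum.
Rounded to the nearest dollar: $207,328.

$207,328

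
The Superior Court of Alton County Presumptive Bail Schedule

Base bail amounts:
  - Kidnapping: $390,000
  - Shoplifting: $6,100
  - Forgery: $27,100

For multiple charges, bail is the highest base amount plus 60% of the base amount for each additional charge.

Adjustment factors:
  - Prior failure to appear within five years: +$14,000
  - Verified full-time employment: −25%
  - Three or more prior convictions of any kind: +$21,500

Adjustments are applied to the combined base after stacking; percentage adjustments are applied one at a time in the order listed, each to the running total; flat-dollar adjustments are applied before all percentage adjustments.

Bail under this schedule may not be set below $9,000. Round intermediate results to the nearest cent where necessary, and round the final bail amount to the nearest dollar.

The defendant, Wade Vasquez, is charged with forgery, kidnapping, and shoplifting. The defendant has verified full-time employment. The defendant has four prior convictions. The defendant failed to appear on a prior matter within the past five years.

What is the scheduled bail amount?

Base amounts from the schedule: forgery $27,100; kidnapping $390,000; shoplifting $6,100.
Stacking rule: highest base plus 60% of each additional charge. Highest is kidnapping at $390,000. Additional: $27,100 × 60% = $16,260; $6,100 × 60% = $3,660. Combined base = $390,000 + $19,920 = $409,920.
Prior failure to appear within five years (+$14,000 flat): $409,920 + $14,000 = $423,920.
Three or more prior convictions of any kind (+$21,500 flat): $423,920 + $21,500 = $445,420.
Verified full-time employment (−25%): $445,420 × 0.75 = $334,065.
$334,065 is at or above the $9,000 minimum.

$334,065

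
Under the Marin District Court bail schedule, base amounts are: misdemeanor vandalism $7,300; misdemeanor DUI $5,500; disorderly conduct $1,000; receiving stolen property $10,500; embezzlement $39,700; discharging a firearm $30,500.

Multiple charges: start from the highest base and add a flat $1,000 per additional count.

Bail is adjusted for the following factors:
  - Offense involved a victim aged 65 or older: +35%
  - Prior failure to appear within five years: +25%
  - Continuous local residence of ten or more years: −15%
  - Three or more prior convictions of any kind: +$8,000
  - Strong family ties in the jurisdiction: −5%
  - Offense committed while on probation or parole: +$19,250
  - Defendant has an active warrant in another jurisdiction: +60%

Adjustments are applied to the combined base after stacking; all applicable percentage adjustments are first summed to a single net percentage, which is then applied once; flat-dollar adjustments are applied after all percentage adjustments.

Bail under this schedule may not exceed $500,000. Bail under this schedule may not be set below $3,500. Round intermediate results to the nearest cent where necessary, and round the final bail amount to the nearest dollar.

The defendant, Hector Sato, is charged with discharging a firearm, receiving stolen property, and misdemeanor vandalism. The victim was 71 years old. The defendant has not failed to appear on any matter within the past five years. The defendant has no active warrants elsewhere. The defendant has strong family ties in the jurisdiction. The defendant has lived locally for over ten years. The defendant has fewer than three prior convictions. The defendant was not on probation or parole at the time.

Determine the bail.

$37,375

Base amounts from the schedule: discharging a firearm $30,500; receiving stolen property $10,500; misdemeanor vandalism $7,300.
Stacking rule: highest base plus $1,000 per additional charge. Highest is discharging a firearm at $30,500; 2 additional charges → +$2,000. Combined base = $32,500.
Net percentage adjustment: +35% −15% −5% = +15%. $32,500 × 1.15 = $37,375.
$37,375 is within the $500,000 maximum.
$37,375 is at or above the $3,500 minimum.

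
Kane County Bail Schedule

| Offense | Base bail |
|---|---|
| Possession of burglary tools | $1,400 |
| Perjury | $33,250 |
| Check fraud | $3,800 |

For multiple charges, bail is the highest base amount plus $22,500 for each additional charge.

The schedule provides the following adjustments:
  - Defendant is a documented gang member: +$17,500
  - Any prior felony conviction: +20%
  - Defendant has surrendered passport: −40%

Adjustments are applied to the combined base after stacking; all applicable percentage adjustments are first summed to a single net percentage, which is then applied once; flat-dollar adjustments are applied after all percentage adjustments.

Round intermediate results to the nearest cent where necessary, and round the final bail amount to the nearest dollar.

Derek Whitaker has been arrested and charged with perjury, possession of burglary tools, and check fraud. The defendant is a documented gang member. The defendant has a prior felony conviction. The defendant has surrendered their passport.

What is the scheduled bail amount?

$80,100

Base amounts from the schedule: perjury $33,250; possession of burglary tools $1,400; check fraud $3,800.
Stacking rule: highest base plus $22,500 per additional charge. Highest is perjury at $33,250; 2 additional charges → +$45,000. Combined base = $78,250.
Net percentage adjustment: +20% −40% = −20%. $78,250 × 0.8 = $62,600.
Defendant is a documented gang member (+$17,500 flat): $62,600 + $17,500 = $80,100.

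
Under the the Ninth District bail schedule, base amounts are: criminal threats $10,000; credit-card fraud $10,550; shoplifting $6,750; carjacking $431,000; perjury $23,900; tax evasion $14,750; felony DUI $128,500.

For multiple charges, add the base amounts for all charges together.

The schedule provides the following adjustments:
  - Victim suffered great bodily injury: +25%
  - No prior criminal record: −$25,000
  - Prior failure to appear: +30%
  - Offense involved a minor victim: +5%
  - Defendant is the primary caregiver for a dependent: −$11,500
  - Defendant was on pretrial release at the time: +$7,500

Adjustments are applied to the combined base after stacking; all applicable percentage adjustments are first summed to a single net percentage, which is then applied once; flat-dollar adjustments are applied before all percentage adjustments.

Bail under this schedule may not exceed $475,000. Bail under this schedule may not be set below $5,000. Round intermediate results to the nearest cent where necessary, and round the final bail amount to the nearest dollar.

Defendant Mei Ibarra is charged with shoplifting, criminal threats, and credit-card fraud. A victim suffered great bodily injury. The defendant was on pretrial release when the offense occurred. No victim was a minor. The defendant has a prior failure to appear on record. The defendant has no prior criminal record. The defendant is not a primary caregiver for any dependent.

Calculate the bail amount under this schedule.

Base amounts from the schedule: shoplifting $6,750; criminal threats $10,000; credit-card fraud $10,550.
Stacking rule: sum of all bases. $6,750 + $10,000 + $10,550 = $27,300.
No prior criminal record (−$25,000 flat): $27,300 − $25,000 = $2,300.
Defendant was on pretrial release at the time (+$7,500 flat): $2,300 + $7,500 = $9,800.
Net percentage adjustment: +25% +30% = +55%. $9,800 × 1.55 = $15,190.
$15,190 is within the $475,000 maximum.
$15,190 is at or above the $5,000 minimum.

$15,190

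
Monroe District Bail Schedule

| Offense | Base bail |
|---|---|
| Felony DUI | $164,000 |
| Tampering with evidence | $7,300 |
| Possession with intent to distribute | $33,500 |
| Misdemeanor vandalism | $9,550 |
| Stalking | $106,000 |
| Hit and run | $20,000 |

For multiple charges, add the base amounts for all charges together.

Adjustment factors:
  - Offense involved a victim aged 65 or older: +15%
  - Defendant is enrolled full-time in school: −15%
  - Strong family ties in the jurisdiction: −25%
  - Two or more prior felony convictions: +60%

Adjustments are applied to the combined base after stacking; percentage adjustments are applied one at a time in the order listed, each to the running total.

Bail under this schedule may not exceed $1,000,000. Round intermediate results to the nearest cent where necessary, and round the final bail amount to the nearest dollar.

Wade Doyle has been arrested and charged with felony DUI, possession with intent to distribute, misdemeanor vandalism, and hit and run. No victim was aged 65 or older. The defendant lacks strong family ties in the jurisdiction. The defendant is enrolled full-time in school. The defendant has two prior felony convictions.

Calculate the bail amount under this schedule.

$308,788

Base amounts from the schedule: felony DUI $164,000; possession with intent to distribute $33,500; misdemeanor vandalism $9,550; hit and run $20,000.
Stacking rule: sum of all bases. $164,000 + $33,500 + $9,550 + $20,000 = $227,050.
Defendant is enrolled full-time in school (−15%): $227,050 × 0.85 = $192,992.50.
Two or more prior felony convictions (+60%): $192,992.50 × 1.6 = $308,788.
$308,788 is within the $1,000,000 maximum.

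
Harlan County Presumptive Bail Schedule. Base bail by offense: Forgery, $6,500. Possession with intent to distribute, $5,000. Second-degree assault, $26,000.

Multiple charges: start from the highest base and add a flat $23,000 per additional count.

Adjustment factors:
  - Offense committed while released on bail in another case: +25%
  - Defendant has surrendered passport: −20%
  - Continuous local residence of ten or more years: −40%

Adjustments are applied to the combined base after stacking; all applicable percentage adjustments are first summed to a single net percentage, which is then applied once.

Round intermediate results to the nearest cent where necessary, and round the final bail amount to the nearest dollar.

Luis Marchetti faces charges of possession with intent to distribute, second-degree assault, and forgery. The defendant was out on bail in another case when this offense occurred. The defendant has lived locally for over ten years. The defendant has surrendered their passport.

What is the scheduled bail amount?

$46,800

Base amounts from the schedule: possession with intent to distribute $5,000; second-degree assault $26,000; forgery $6,500.
Stacking rule: highest base plus $23,000 per additional charge. Highest is second-degree assault at $26,000; 2 additional charges → +$46,000. Combined base = $72,000.
Net percentage adjustment: +25% −20% −40% = −35%. $72,000 × 0.65 = $46,800.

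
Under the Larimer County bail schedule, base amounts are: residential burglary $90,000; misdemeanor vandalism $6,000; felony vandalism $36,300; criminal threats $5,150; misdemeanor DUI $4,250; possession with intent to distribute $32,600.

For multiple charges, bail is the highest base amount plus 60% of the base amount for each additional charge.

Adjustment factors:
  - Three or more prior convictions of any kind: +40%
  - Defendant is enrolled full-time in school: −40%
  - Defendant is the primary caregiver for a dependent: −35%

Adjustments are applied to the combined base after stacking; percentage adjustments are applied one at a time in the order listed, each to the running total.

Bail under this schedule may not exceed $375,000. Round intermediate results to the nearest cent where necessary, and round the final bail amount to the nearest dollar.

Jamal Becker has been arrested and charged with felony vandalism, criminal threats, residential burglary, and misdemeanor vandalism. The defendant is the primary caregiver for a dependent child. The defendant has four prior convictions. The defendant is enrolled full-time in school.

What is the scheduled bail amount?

Base amounts from the schedule: felony vandalism $36,300; criminal threats $5,150; residential burglary $90,000; misdemeanor vandalism $6,000.
Stacking rule: highest base plus 60% of each additional charge. Highest is residential burglary at $90,000. Additional: $36,300 × 60% = $21,780; $5,150 × 60% = $3,090; $6,000 × 60% = $3,600. Combined base = $90,000 + $28,470 = $118,470.
Three or more prior convictions of any kind (+40%): $118,470 × 1.4 = $165,858.
Defendant is enrolled full-time in school (−40%): $165,858 × 0.6 = $99,514.80.
Defendant is the primary caregiver for a dependent (−35%): $99,514.80 × 0.65 = $64,684.62.
$64,684.62 is within the $375,000 maximum.
Rounded to the nearest dollar: $64,685.

$64,685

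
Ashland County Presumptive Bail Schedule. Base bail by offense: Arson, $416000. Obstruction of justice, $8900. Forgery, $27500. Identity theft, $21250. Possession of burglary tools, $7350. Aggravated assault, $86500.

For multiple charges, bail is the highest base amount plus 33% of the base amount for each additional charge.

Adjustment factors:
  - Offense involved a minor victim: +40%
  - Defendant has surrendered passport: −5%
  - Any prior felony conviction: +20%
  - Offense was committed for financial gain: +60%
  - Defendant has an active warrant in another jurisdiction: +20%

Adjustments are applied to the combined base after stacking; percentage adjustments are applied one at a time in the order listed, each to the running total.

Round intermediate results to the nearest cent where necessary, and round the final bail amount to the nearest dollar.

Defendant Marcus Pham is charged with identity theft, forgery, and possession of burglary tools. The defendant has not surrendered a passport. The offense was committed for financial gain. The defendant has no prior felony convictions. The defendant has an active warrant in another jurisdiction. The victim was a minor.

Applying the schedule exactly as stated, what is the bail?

$99289

Base amounts from the schedule: identity theft $21250; forgery $27500; possession of burglary tools $7350.
Stacking rule: highest base plus 33% of each additional charge. Highest is forgery at $27500. Additional: $21250 × 33% = $7012.50; $7350 × 33% = $2425.50. Combined base = $27500 + $9438 = $36938.
Offense involved a minor victim (+40%): $36938 × 1.4 = $51713.20.
Offense was committed for financial gain (+60%): $51713.20 × 1.6 = $82741.12.
Defendant has an active warrant in another jurisdiction (+20%): $82741.12 × 1.2 = $99289.34.
Rounded to the nearest dollar: $99289.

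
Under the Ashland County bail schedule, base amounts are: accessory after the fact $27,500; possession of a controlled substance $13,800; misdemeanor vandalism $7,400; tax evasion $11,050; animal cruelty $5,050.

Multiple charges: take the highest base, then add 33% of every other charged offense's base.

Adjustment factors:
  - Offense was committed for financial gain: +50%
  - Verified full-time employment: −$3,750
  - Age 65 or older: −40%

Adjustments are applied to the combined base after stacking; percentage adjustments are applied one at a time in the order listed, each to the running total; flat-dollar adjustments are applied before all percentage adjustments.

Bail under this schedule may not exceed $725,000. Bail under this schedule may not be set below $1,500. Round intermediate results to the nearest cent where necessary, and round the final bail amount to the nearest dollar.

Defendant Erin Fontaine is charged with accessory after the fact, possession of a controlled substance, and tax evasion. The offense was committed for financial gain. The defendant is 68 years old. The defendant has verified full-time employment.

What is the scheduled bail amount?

Base amounts from the schedule: accessory after the fact $27,500; possession of a controlled substance $13,800; tax evasion $11,050.
Stacking rule: highest base plus 33% of each additional charge. Highest is accessory after the fact at $27,500. Additional: $13,800 × 33% = $4,554; $11,050 × 33% = $3,646.50. Combined base = $27,500 + $8,200.50 = $35,700.50.
Verified full-time employment (−$3,750 flat): $35,700.50 − $3,750 = $31,950.50.
Offense was committed for financial gain (+50%): $31,950.50 × 1.5 = $47,925.75.
Age 65 or older (−40%): $47,925.75 × 0.6 = $28,755.45.
$28,755.45 is within the $725,000 maximum.
$28,755.45 is at or above the $1,500 minimum.
Rounded to the nearest dollar: $28,755.

$28,755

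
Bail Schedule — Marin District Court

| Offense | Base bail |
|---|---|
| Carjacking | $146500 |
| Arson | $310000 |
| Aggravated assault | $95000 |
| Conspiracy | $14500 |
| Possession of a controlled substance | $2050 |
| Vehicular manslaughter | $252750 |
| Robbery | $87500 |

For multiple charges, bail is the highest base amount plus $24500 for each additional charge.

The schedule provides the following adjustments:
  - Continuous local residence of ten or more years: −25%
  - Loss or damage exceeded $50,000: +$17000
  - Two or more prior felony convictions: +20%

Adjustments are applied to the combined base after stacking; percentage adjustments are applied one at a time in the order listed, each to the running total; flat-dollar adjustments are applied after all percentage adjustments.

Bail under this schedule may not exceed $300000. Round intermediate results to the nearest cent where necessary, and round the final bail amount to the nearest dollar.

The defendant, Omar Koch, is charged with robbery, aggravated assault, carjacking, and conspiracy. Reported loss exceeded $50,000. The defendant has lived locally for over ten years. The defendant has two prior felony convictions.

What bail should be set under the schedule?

$215000

Base amounts from the schedule: robbery $87500; aggravated assault $95000; carjacking $146500; conspiracy $14500.
Stacking rule: highest base plus $24500 per additional charge. Highest is carjacking at $146500; 3 additional charges → +$73500. Combined base = $220000.
Continuous local residence of ten or more years (−25%): $220000 × 0.75 = $165000.
Two or more prior felony convictions (+20%): $165000 × 1.2 = $198000.
Loss or damage exceeded $50,000 (+$17000 flat): $198000 + $17000 = $215000.
$215000 is within the $300000 maximum.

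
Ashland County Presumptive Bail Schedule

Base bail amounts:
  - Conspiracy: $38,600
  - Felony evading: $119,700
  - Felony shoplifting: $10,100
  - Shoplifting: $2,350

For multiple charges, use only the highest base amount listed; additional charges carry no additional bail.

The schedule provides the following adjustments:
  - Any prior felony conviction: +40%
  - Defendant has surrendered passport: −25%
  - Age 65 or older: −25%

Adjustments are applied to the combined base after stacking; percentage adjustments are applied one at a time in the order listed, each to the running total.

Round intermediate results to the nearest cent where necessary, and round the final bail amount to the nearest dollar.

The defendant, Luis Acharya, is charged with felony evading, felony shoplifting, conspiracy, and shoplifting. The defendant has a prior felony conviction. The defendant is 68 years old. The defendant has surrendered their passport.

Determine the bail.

$94,264

Base amounts from the schedule: felony evading $119,700; felony shoplifting $10,100; conspiracy $38,600; shoplifting $2,350.
Stacking rule: use the highest base only. Highest is felony evading at $119,700. Combined base = $119,700.
Any prior felony conviction (+40%): $119,700 × 1.4 = $167,580.
Defendant has surrendered passport (−25%): $167,580 × 0.75 = $125,685.
Age 65 or older (−25%): $125,685 × 0.75 = $94,263.75.
Rounded to the nearest dollar: $94,264.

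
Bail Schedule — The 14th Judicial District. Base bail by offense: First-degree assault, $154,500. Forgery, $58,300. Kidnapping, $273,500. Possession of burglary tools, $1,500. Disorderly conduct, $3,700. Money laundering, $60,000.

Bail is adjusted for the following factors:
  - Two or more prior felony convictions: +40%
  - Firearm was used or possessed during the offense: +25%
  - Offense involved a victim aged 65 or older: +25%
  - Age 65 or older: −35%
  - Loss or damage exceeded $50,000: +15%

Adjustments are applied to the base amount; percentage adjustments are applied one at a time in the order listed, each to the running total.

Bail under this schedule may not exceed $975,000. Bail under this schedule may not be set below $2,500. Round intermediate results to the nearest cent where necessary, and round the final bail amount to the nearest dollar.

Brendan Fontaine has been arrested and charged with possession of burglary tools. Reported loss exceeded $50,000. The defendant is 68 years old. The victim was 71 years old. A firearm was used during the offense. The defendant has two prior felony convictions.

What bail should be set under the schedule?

Base amounts from the schedule: possession of burglary tools $1,500.
Single charge. Combined base = $1,500.
Two or more prior felony convictions (+40%): $1,500 × 1.4 = $2,100.
Firearm was used or possessed during the offense (+25%): $2,100 × 1.25 = $2,625.
Offense involved a victim aged 65 or older (+25%): $2,625 × 1.25 = $3,281.25.
Age 65 or older (−35%): $3,281.25 × 0.65 = $2,132.81.
Loss or damage exceeded $50,000 (+15%): $2,132.81 × 1.15 = $2,452.73.
$2,452.73 is within the $975,000 maximum.
Result $2,452.73 is below the minimum of $2,500; bail is set at the minimum $2,500.

$2,500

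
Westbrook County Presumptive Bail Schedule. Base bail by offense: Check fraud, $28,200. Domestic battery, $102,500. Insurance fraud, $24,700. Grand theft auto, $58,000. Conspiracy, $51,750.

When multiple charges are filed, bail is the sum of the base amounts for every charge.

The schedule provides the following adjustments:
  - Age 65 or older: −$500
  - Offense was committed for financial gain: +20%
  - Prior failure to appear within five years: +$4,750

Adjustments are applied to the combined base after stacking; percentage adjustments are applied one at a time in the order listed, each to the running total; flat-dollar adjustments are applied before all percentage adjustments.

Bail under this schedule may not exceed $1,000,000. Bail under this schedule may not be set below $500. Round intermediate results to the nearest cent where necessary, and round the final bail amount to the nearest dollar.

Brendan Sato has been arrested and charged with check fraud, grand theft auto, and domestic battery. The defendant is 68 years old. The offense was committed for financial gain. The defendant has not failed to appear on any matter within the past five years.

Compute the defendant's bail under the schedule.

Base amounts from the schedule: check fraud $28,200; grand theft auto $58,000; domestic battery $102,500.
Stacking rule: sum of all bases. $28,200 + $58,000 + $102,500 = $188,700.
Age 65 or older (−$500 flat): $188,700 − $500 = $188,200.
Offense was committed for financial gain (+20%): $188,200 × 1.2 = $225,840.
$225,840 is within the $1,000,000 maximum.
$225,840 is at or above the $500 minimum.

$225,840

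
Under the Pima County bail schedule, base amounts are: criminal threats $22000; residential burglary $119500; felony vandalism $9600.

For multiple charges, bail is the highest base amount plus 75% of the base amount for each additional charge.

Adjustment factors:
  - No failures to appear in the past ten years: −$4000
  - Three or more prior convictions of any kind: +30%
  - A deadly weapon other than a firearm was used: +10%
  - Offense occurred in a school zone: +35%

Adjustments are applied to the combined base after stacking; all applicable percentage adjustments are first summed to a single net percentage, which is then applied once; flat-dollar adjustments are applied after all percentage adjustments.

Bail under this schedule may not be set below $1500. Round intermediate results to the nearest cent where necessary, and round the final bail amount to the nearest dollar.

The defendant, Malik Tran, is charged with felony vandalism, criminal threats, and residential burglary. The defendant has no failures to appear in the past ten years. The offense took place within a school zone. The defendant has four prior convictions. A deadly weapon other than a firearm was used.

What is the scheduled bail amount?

$246600

Base amounts from the schedule: felony vandalism $9600; criminal threats $22000; residential burglary $119500.
Stacking rule: highest base plus 75% of each additional charge. Highest is residential burglary at $119500. Additional: $9600 × 75% = $7200; $22000 × 75% = $16500. Combined base = $119500 + $23700 = $143200.
Net percentage adjustment: +30% +10% +35% = +75%. $143200 × 1.75 = $250600.
No failures to appear in the past ten years (−$4000 flat): $250600 − $4000 = $246600.
$246600 is at or above the $1500 minimum.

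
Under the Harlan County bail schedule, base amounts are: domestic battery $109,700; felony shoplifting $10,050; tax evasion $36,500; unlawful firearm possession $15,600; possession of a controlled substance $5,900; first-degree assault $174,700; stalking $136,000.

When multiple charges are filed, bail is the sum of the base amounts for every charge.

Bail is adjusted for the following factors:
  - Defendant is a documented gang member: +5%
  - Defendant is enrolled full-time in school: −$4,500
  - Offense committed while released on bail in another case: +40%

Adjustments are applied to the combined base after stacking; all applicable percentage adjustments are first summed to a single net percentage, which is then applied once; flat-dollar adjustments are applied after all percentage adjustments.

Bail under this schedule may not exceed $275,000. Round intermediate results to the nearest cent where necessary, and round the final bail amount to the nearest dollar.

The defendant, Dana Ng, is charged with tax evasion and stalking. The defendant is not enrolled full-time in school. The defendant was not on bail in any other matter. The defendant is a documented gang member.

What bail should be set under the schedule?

$181,125

Base amounts from the schedule: tax evasion $36,500; stalking $136,000.
Stacking rule: sum of all bases. $36,500 + $136,000 = $172,500.
Defendant is a documented gang member (+5%): $172,500 × 1.05 = $181,125.
$181,125 is within the $275,000 maximum.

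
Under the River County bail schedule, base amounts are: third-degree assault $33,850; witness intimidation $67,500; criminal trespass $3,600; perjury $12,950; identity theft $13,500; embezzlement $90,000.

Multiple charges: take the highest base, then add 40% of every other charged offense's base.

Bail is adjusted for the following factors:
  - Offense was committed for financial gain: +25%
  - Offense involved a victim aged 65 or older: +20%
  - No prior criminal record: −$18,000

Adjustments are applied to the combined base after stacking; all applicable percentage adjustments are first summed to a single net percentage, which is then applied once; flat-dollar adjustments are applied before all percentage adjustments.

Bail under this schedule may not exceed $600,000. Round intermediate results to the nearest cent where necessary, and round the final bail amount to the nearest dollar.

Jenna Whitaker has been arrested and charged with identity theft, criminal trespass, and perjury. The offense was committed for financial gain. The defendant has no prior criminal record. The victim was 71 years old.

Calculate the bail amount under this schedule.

Base amounts from the schedule: identity theft $13,500; criminal trespass $3,600; perjury $12,950.
Stacking rule: highest base plus 40% of each additional charge. Highest is identity theft at $13,500. Additional: $3,600 × 40% = $1,440; $12,950 × 40% = $5,180. Combined base = $13,500 + $6,620 = $20,120.
No prior criminal record (−$18,000 flat): $20,120 − $18,000 = $2,120.
Net percentage adjustment: +25% +20% = +45%. $2,120 × 1.45 = $3,074.
$3,074 is within the $600,000 maximum.

$3,074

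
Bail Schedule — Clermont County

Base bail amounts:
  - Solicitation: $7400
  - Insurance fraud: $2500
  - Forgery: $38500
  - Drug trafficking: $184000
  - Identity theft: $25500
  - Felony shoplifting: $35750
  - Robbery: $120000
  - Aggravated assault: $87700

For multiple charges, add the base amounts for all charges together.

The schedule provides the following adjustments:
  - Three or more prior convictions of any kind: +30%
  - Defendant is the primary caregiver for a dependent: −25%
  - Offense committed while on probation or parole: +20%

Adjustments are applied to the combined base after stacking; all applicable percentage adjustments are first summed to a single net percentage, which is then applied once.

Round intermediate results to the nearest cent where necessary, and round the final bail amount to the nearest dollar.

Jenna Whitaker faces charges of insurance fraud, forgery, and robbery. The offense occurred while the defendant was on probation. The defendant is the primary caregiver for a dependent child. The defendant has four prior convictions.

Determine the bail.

$201250

Base amounts from the schedule: insurance fraud $2500; forgery $38500; robbery $120000.
Stacking rule: sum of all bases. $2500 + $38500 + $120000 = $161000.
Net percentage adjustment: +30% −25% +20% = +25%. $161000 × 1.25 = $201250.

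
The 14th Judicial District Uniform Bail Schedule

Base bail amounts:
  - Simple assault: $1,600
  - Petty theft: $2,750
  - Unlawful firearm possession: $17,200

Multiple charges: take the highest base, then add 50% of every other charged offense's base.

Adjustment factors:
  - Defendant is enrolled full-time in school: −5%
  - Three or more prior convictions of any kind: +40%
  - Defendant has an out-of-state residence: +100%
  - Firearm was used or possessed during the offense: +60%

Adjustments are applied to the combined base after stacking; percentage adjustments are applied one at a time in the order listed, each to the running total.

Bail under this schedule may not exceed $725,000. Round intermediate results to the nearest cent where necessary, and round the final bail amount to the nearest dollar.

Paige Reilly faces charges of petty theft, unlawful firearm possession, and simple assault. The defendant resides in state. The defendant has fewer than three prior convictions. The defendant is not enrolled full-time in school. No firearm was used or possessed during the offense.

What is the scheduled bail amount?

Base amounts from the schedule: petty theft $2,750; unlawful firearm possession $17,200; simple assault $1,600.
Stacking rule: highest base plus 50% of each additional charge. Highest is unlawful firearm possession at $17,200. Additional: $2,750 × 50% = $1,375; $1,600 × 50% = $800. Combined base = $17,200 + $2,175 = $19,375.
No adjustment factors apply to this defendant.
$19,375 is within the $725,000 maximum.

$19,375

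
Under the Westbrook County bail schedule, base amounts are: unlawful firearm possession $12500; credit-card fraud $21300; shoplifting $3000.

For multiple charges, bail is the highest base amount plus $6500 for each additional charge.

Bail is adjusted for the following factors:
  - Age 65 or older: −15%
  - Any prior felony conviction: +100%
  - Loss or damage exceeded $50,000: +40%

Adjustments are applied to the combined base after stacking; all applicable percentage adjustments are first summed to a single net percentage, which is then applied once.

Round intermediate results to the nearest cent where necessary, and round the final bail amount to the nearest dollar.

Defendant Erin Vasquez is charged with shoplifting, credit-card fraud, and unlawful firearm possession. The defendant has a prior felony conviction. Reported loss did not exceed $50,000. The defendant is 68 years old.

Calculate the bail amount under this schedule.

Base amounts from the schedule: shoplifting $3000; credit-card fraud $21300; unlawful firearm possession $12500.
Stacking rule: highest base plus $6500 per additional charge. Highest is credit-card fraud at $21300; 2 additional charges → +$13000. Combined base = $34300.
Net percentage adjustment: −15% +100% = +85%. $34300 × 1.85 = $63455.

$63455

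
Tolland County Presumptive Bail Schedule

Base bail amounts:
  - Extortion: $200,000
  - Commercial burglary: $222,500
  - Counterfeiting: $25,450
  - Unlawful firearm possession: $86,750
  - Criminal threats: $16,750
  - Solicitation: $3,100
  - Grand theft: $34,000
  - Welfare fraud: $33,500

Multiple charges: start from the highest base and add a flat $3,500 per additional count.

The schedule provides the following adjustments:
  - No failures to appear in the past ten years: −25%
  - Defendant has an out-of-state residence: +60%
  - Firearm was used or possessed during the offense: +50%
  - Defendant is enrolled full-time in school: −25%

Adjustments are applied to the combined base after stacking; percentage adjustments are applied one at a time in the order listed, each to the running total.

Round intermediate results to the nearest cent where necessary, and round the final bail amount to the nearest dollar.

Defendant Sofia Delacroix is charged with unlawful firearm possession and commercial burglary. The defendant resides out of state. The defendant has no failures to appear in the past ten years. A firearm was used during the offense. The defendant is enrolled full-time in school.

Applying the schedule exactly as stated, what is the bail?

Base amounts from the schedule: unlawful firearm possession $86,750; commercial burglary $222,500.
Stacking rule: highest base plus $3,500 per additional charge. Highest is commercial burglary at $222,500; 1 additional charge → +$3,500. Combined base = $226,000.
No failures to appear in the past ten years (−25%): $226,000 × 0.75 = $169,500.
Defendant has an out-of-state residence (+60%): $169,500 × 1.6 = $271,200.
Firearm was used or possessed during the offense (+50%): $271,200 × 1.5 = $406,800.
Defendant is enrolled full-time in school (−25%): $406,800 × 0.75 = $305,100.

$305,100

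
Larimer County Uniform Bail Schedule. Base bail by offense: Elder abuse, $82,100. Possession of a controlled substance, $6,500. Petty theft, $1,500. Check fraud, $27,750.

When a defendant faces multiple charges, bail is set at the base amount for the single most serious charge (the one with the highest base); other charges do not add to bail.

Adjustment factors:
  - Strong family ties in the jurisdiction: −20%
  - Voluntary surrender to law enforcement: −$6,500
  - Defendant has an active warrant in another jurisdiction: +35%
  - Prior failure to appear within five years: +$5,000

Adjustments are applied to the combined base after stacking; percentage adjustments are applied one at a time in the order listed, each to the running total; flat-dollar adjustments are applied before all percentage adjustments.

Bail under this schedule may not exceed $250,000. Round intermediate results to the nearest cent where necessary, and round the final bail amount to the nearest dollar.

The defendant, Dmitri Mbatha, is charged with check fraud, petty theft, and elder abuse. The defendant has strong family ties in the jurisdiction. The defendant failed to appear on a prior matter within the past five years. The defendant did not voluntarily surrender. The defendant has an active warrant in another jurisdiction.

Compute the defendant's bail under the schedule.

Base amounts from the schedule: check fraud $27,750; petty theft $1,500; elder abuse $82,100.
Stacking rule: use the highest base only. Highest is elder abuse at $82,100. Combined base = $82,100.
Prior failure to appear within five years (+$5,000 flat): $82,100 + $5,000 = $87,100.
Strong family ties in the jurisdiction (−20%): $87,100 × 0.8 = $69,680.
Defendant has an active warrant in another jurisdiction (+35%): $69,680 × 1.35 = $94,068.
$94,068 is within the $250,000 maximum.

$94,068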